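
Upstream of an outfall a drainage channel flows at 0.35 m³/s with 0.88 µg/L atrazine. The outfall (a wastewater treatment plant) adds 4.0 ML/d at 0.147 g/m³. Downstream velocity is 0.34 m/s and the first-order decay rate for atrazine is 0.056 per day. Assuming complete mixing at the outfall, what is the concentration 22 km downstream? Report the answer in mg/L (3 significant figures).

4.0 ML/d = 0.0463 m³/s.
0.88 µg/L = 0.00088 mg/L.
After complete mixing, C₀ = (0.0463·0.147 + 0.35·0.00088) / 0.3963 = 0.01795 mg/L.
Travel time t = 2.2e+04 m / 0.34 m/s = 6.471e+04 s = 0.7489 d.
C = 0.01795·exp(−0.056·0.7489) = 0.01795·0.9589 = 0.01721 mg/L.

0.0172 mg/L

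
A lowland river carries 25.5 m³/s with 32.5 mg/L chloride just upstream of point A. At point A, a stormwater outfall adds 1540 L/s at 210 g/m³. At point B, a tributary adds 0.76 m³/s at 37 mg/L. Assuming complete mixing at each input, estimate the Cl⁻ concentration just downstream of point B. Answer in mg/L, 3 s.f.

42.5 mg/L

1540 L/s = 1.54 m³/s.
After input A: C = (25.5·32.5 + 1.54·210) / 27.04 = 42.61 mg/L.
After input B: C = (27.04·42.61 + 0.76·37) / 27.8 = 42.46 mg/L.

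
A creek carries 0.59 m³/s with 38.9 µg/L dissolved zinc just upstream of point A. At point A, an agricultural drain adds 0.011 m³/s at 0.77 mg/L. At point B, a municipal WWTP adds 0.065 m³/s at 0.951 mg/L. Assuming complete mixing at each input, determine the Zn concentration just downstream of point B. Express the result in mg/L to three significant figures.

38.9 µg/L = 0.0389 mg/L.
After input A: C = (0.59·0.0389 + 0.011·0.77) / 0.601 = 0.05228 mg/L.
After input B: C = (0.601·0.05228 + 0.065·0.951) / 0.666 = 0.14 mg/L.

0.140 mg/L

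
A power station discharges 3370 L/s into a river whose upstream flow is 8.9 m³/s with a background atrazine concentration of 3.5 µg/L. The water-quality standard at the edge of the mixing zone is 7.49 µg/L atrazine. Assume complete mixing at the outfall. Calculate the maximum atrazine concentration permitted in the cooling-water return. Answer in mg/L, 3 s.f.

3370 L/s = 3.37 m³/s.
3.5 µg/L = 0.0035 mg/L.
7.49 µg/L = 0.00749 mg/L.
Mass balance: 0.00749·12.27 = 3.37·Cₑ + 8.9·0.0035.
Cₑ = (0.0919 − 0.03115) / 3.37 = 0.01803 mg/L.

0.0180 mg/L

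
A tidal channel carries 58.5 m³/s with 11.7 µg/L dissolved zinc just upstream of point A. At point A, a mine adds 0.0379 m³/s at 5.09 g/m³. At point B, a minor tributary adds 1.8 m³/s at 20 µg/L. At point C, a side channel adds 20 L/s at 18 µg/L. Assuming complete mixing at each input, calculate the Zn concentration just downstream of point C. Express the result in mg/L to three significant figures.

0.0151 mg/L

11.7 µg/L = 0.0117 mg/L.
After input A: C = (58.5·0.0117 + 0.0379·5.09) / 58.54 = 0.01499 mg/L.
20 µg/L = 0.02 mg/L.
After input B: C = (58.54·0.01499 + 1.8·0.02) / 60.34 = 0.01514 mg/L.
20 L/s = 0.02 m³/s.
18 µg/L = 0.018 mg/L.
After input C: C = (60.34·0.01514 + 0.02·0.018) / 60.36 = 0.01514 mg/L.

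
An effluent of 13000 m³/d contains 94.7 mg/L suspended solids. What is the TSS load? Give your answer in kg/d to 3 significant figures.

13000 m³/d = 0.1505 m³/s.
Mass flux = Q·C = 0.1505 m³/s × 94.7 g/m³ = 14.25 g/s.
= 14.25 g/s × 86.4 = 1231 kg/d.

1230 kg/d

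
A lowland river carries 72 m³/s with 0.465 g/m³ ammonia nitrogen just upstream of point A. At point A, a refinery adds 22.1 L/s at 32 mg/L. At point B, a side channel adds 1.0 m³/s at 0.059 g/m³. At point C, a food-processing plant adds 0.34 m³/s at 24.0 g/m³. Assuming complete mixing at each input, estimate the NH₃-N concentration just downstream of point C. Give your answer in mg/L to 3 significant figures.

22.1 L/s = 0.0221 m³/s.
After input A: C = (72·0.465 + 0.0221·32) / 72.02 = 0.4747 mg/L.
After input B: C = (72.02·0.4747 + 1·0.059) / 73.02 = 0.469 mg/L.
After input C: C = (73.02·0.469 + 0.34·24) / 73.36 = 0.578 mg/L.

0.578 mg/L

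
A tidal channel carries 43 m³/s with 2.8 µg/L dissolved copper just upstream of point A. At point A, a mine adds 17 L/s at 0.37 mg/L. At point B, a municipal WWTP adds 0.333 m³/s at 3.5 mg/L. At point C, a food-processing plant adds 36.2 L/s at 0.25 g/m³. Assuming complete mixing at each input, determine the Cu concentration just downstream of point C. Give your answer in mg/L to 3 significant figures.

0.0300 mg/L

2.8 µg/L = 0.0028 mg/L.
17 L/s = 0.017 m³/s.
After input A: C = (43·0.0028 + 0.017·0.37) / 43.02 = 0.002945 mg/L.
After input B: C = (43.02·0.002945 + 0.333·3.5) / 43.35 = 0.02981 mg/L.
36.2 L/s = 0.0362 m³/s.
After input C: C = (43.35·0.02981 + 0.0362·0.25) / 43.39 = 0.02999 mg/L.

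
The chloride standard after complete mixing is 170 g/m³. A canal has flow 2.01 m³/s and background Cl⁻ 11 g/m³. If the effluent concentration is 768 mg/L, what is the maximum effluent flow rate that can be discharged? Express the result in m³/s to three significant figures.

0.534 m³/s

Mass balance at complete mixing: C_std·(Q_w + Q_r) = Q_w·C_e + Q_r·C_b.
Rearranging, Q_w = Q_r·(C_std − C_b)/(C_e − C_std) = 2.01·(170 − 11) / (768 − 170) = 0.5344 m³/s.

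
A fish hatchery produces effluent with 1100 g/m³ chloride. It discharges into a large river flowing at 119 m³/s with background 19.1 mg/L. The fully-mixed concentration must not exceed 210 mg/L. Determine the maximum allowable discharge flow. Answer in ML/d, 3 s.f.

Mass balance at complete mixing: C_std·(Q_w + Q_r) = Q_w·C_e + Q_r·C_b.
Rearranging, Q_w = Q_r·(C_std − C_b)/(C_e − C_std) = 119·(210 − 19.1) / (1100 − 210) = 25.52 m³/s.
= 2205 ML/d.

2210 ML/d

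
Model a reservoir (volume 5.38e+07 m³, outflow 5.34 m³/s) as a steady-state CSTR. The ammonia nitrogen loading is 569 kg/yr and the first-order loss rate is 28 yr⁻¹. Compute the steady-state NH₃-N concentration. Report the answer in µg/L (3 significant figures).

0.340 µg/L

Outflow Q = 5.34 m³/s × 3.156e+07 s/yr = 1.685e+08 m³/yr.
Steady-state CSTR mass balance: W = Q·C + k·V·C, so C = W/(Q + kV).
Q + kV = 1.685e+08 + 28·5.38e+07 = 1.675e+09 m³/yr.
C = 569/1.675e+09 = 3.397e-07 kg/m³ = 0.0003397 mg/L = 0.3397 µg/L.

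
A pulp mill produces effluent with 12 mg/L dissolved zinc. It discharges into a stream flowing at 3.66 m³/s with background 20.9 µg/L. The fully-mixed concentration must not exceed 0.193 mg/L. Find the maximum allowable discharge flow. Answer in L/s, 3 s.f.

53.3 L/s

20.9 µg/L = 0.0209 mg/L.
Mass balance at complete mixing: C_std·(Q_w + Q_r) = Q_w·C_e + Q_r·C_b.
Rearranging, Q_w = Q_r·(C_std − C_b)/(C_e − C_std) = 3.66·(0.193 − 0.0209) / (12 − 0.193) = 0.05335 m³/s.
= 53.35 L/s.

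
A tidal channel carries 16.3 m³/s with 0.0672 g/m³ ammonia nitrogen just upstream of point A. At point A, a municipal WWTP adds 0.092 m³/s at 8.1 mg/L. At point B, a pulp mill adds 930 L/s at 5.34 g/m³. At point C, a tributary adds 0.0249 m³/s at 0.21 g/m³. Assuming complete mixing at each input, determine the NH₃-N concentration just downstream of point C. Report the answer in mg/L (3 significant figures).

After input A: C = (16.3·0.0672 + 0.092·8.1) / 16.39 = 0.1123 mg/L.
930 L/s = 0.93 m³/s.
After input B: C = (16.39·0.1123 + 0.93·5.34) / 17.32 = 0.393 mg/L.
After input C: C = (17.32·0.393 + 0.0249·0.21) / 17.35 = 0.3927 mg/L.

0.393 mg/L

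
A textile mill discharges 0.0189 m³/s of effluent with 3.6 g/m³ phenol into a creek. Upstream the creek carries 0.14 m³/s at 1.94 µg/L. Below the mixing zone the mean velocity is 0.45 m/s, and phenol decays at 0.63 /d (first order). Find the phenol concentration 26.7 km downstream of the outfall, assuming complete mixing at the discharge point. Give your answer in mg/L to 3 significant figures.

0.279 mg/L

1.94 µg/L = 0.00194 mg/L.
After complete mixing, C₀ = (0.0189·3.6 + 0.14·0.00194) / 0.1589 = 0.4299 mg/L.
Travel time t = 2.67e+04 m / 0.45 m/s = 5.933e+04 s = 0.6867 d.
C = 0.4299·exp(−0.63·0.6867) = 0.4299·0.6488 = 0.2789 mg/L.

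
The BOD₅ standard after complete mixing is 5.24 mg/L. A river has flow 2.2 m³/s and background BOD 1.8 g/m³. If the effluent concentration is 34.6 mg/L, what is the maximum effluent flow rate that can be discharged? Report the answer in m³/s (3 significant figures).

Mass balance at complete mixing: C_std·(Q_w + Q_r) = Q_w·C_e + Q_r·C_b.
Rearranging, Q_w = Q_r·(C_std − C_b)/(C_e − C_std) = 2.2·(5.24 − 1.8) / (34.6 − 5.24) = 0.2578 m³/s.

0.258 m³/s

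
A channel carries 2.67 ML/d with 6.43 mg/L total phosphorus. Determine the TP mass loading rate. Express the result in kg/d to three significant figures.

2.67 ML/d = 0.0309 m³/s.
Mass flux = Q·C = 0.0309 m³/s × 6.43 g/m³ = 0.1987 g/s.
= 0.1987 g/s × 86.4 = 17.17 kg/d.

17.2 kg/d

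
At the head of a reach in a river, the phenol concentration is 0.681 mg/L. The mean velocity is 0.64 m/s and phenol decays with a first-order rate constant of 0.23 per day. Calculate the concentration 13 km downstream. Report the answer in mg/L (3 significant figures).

0.645 mg/L

Travel time t = 13 km / 0.64 m/s = 1.3e+04/0.64 = 2.031e+04 s = 0.2351 d.
First-order decay: C = 0.681·exp(−0.23·0.2351) = 0.681·0.9474 = 0.6452 mg/L.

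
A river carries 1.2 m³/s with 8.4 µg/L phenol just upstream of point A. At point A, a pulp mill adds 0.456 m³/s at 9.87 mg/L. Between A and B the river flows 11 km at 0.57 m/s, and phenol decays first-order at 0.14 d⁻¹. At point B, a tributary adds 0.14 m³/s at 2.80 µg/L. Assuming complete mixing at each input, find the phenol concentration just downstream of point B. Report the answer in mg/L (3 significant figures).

8.4 µg/L = 0.0084 mg/L.
After input A: C = (1.2·0.0084 + 0.456·9.87) / 1.656 = 2.724 mg/L.
Over the 11 km reach to input B (t = 1.93e+04 s = 0.2234 d), decay gives C = 2.724·exp(−0.14·0.2234) = 2.64 mg/L.
2.80 µg/L = 0.0028 mg/L.
After input B: C = (1.656·2.64 + 0.14·0.0028) / 1.796 = 2.434 mg/L.

2.43 mg/L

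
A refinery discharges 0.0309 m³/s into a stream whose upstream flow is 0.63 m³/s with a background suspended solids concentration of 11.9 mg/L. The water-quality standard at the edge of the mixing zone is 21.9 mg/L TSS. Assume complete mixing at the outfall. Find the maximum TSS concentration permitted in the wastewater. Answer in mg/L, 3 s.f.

226 mg/L

Mass balance: 21.9·0.6609 = 0.0309·Cₑ + 0.63·11.9.
Cₑ = (14.47 − 7.497) / 0.0309 = 225.8 mg/L.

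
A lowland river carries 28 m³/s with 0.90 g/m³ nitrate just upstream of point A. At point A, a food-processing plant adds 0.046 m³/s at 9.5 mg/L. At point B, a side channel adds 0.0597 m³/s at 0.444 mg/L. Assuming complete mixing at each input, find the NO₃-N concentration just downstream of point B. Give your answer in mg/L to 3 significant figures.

0.913 mg/L

After input A: C = (28·0.9 + 0.046·9.5) / 28.05 = 0.9141 mg/L.
After input B: C = (28.05·0.9141 + 0.0597·0.444) / 28.11 = 0.9131 mg/L.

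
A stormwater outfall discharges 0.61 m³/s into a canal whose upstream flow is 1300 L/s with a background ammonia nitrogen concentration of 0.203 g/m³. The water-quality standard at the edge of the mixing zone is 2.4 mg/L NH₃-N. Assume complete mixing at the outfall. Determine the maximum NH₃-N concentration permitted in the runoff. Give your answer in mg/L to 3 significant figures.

1300 L/s = 1.3 m³/s.
Mass balance: 2.4·1.91 = 0.61·Cₑ + 1.3·0.203.
Cₑ = (4.584 − 0.2639) / 0.61 = 7.082 mg/L.

7.08 mg/L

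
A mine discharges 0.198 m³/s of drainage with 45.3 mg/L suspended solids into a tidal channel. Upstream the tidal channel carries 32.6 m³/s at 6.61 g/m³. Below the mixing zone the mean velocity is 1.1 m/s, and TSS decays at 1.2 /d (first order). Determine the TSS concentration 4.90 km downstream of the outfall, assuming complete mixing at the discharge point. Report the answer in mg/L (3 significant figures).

After complete mixing, C₀ = (0.198·45.3 + 32.6·6.61) / 32.8 = 6.844 mg/L.
Travel time t = 4900 m / 1.1 m/s = 4455 s = 0.05156 d.
C = 6.844·exp(−1.2·0.05156) = 6.844·0.94 = 6.433 mg/L.

6.43 mg/L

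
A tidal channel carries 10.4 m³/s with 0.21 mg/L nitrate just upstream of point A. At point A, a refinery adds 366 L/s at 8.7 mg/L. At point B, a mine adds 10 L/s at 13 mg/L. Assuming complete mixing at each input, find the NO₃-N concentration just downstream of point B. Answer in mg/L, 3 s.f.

0.510 mg/L

366 L/s = 0.366 m³/s.
After input A: C = (10.4·0.21 + 0.366·8.7) / 10.77 = 0.4986 mg/L.
10 L/s = 0.01 m³/s.
After input B: C = (10.77·0.4986 + 0.01·13) / 10.78 = 0.5102 mg/L.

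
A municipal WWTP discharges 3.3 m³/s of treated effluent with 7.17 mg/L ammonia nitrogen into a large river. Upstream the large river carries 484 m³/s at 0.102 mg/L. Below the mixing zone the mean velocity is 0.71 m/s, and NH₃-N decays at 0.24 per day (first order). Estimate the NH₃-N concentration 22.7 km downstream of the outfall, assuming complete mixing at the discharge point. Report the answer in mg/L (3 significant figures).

After complete mixing, C₀ = (3.3·7.17 + 484·0.102) / 487.3 = 0.1499 mg/L.
Travel time t = 2.27e+04 m / 0.71 m/s = 3.197e+04 s = 0.37 d.
C = 0.1499·exp(−0.24·0.37) = 0.1499·0.915 = 0.1371 mg/L.

0.137 mg/L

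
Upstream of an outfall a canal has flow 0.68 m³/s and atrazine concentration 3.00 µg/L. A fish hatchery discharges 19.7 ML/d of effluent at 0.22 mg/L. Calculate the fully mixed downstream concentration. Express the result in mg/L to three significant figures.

19.7 ML/d = 0.228 m³/s.
3.00 µg/L = 0.003 mg/L.
By mass balance at complete mixing, C = (0.228·0.22 + 0.68·0.003) / (0.228 + 0.68) = 0.0522/0.908 = 0.05749 mg/L.

0.0575 mg/L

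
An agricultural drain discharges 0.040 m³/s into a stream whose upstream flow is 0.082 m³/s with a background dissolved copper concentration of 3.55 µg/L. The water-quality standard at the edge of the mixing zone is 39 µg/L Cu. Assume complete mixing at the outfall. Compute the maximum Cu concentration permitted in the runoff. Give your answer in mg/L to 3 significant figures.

3.55 µg/L = 0.00355 mg/L.
39 µg/L = 0.039 mg/L.
Mass balance: 0.039·0.122 = 0.04·Cₑ + 0.082·0.00355.
Cₑ = (0.004758 − 0.0002911) / 0.04 = 0.1117 mg/L.

0.112 mg/L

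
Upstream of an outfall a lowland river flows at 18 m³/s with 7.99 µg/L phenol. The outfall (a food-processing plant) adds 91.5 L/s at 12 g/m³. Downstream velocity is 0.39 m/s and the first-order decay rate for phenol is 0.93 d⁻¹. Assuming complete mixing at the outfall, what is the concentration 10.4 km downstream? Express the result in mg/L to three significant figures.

0.0515 mg/L

91.5 L/s = 0.0915 m³/s.
7.99 µg/L = 0.00799 mg/L.
After complete mixing, C₀ = (0.0915·12 + 18·0.00799) / 18.09 = 0.06864 mg/L.
Travel time t = 1.04e+04 m / 0.39 m/s = 2.667e+04 s = 0.3086 d.
C = 0.06864·exp(−0.93·0.3086) = 0.06864·0.7505 = 0.05151 mg/L.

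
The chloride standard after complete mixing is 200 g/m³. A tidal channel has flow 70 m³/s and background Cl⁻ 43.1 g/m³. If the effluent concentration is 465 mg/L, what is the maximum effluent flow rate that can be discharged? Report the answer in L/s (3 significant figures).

Mass balance at complete mixing: C_std·(Q_w + Q_r) = Q_w·C_e + Q_r·C_b.
Rearranging, Q_w = Q_r·(C_std − C_b)/(C_e − C_std) = 70·(200 − 43.1) / (465 − 200) = 41.45 m³/s.
= 4.145e+04 L/s.

41400 L/s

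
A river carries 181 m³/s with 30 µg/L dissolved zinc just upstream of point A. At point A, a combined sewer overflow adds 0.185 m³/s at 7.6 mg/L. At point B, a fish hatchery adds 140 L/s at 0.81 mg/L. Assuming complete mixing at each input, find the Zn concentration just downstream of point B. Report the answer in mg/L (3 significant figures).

30 µg/L = 0.03 mg/L.
After input A: C = (181·0.03 + 0.185·7.6) / 181.2 = 0.03773 mg/L.
140 L/s = 0.14 m³/s.
After input B: C = (181.2·0.03773 + 0.14·0.81) / 181.3 = 0.03833 mg/L.

0.0383 mg/L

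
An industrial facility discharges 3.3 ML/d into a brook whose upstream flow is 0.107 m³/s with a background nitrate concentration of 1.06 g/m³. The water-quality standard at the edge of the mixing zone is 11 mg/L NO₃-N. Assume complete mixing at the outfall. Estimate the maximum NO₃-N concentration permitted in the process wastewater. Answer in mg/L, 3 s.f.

38.8 mg/L

3.3 ML/d = 0.03819 m³/s.
Mass balance: 11·0.1452 = 0.03819·Cₑ + 0.107·1.06.
Cₑ = (1.597 − 0.1134) / 0.03819 = 38.85 mg/L.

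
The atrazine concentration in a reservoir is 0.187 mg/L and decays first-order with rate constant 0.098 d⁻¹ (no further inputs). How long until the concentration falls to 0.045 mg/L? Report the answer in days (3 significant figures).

14.5 d

t = ln(C₀/C)/k = ln(0.187/0.045)/0.098 = 1.424/0.098 = 14.54 d.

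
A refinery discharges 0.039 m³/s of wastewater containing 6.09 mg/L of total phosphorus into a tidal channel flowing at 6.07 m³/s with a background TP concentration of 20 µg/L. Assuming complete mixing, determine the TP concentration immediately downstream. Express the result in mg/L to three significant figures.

20 µg/L = 0.02 mg/L.
By mass balance at complete mixing, C = (0.039·6.09 + 6.07·0.02) / (0.039 + 6.07) = 0.3589/6.109 = 0.05875 mg/L.

0.0588 mg/L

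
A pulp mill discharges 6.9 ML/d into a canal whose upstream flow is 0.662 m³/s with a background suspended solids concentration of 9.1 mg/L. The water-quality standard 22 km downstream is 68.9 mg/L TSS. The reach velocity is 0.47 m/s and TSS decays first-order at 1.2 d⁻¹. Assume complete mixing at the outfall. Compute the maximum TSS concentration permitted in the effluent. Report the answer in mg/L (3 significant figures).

6.9 ML/d = 0.07986 m³/s.
Travel time to the compliance point: t = 2.2e+04/0.47 = 4.681e+04 s = 0.5418 d; decay factor exp(−1.2·0.5418) = 0.522.
So the concentration just after mixing may be at most 68.9/0.522 = 132 mg/L.
Mass balance: 132·0.7419 = 0.07986·Cₑ + 0.662·9.1.
Cₑ = (97.92 − 6.024) / 0.07986 = 1151 mg/L.

1150 mg/L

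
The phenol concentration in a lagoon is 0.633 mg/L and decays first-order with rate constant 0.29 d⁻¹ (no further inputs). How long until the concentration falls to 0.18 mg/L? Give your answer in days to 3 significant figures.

4.34 d

t = ln(C₀/C)/k = ln(0.633/0.18)/0.29 = 1.258/0.29 = 4.336 d.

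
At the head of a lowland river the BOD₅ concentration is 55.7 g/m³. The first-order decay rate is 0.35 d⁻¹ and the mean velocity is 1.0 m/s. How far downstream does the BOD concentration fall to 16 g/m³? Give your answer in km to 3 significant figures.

From C = C₀·e^(−kt), t = ln(C₀/C)/k = ln(55.7/16)/0.35 = 1.247/0.35 = 3.564 d.
Distance = v·t = 1.0 m/s × 3.079e+05 s = 3.079e+05 m = 307.9 km.

308 km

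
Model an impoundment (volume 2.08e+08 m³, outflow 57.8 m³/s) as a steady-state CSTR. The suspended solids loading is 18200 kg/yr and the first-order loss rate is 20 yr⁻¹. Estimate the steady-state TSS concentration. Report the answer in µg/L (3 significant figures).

Outflow Q = 57.8 m³/s × 3.156e+07 s/yr = 1.824e+09 m³/yr.
Steady-state CSTR mass balance: W = Q·C + k·V·C, so C = W/(Q + kV).
Q + kV = 1.824e+09 + 20·2.08e+08 = 5.984e+09 m³/yr.
C = 18200/5.984e+09 = 3.041e-06 kg/m³ = 0.003041 mg/L = 3.041 µg/L.

3.04 µg/L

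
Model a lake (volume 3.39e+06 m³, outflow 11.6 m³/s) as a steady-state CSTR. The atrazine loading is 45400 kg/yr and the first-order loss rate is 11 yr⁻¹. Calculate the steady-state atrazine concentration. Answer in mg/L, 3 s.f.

0.113 mg/L

Outflow Q = 11.6 m³/s × 3.156e+07 s/yr = 3.661e+08 m³/yr.
Steady-state CSTR mass balance: W = Q·C + k·V·C, so C = W/(Q + kV).
Q + kV = 3.661e+08 + 11·3.39e+06 = 4.034e+08 m³/yr.
C = 45400/4.034e+08 = 0.0001126 kg/m³ = 0.1126 mg/L.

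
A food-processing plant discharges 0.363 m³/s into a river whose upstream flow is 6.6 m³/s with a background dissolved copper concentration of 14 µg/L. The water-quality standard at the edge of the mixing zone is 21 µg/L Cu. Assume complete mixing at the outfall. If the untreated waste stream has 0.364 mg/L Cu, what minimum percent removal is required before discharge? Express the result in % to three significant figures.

59.3 %

14 µg/L = 0.014 mg/L.
21 µg/L = 0.021 mg/L.
Mass balance: 0.021·6.963 = 0.363·Cₑ + 6.6·0.014.
Cₑ = (0.1462 − 0.0924) / 0.363 = 0.1483 mg/L.
Required removal = 1 − 0.1483/0.364 = 59.27 %.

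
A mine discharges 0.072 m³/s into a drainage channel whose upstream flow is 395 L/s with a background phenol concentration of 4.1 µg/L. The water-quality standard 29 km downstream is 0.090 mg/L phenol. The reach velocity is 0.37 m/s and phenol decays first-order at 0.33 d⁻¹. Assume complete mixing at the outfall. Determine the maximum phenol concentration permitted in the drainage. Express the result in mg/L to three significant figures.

395 L/s = 0.395 m³/s.
4.1 µg/L = 0.0041 mg/L.
Travel time to the compliance point: t = 2.9e+04/0.37 = 7.838e+04 s = 0.9072 d; decay factor exp(−0.33·0.9072) = 0.7413.
So the concentration just after mixing may be at most 0.09/0.7413 = 0.1214 mg/L.
Mass balance: 0.1214·0.467 = 0.072·Cₑ + 0.395·0.0041.
Cₑ = (0.0567 − 0.001619) / 0.072 = 0.765 mg/L.

0.765 mg/L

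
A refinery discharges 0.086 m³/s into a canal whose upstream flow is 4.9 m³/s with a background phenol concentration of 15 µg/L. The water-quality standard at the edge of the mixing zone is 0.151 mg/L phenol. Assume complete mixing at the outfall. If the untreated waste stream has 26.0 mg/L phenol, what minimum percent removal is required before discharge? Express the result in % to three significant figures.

69.6 %

15 µg/L = 0.015 mg/L.
Mass balance: 0.151·4.986 = 0.086·Cₑ + 4.9·0.015.
Cₑ = (0.7529 − 0.0735) / 0.086 = 7.9 mg/L.
Required removal = 1 − 7.9/26.0 = 69.62 %.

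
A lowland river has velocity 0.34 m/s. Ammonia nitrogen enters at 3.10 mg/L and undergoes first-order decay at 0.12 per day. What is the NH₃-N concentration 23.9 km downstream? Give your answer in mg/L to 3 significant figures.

Travel time t = 23.9 km / 0.34 m/s = 2.39e+04/0.34 = 7.029e+04 s = 0.8136 d.
First-order decay: C = 3.10·exp(−0.12·0.8136) = 3.10·0.907 = 2.812 mg/L.

2.81 mg/L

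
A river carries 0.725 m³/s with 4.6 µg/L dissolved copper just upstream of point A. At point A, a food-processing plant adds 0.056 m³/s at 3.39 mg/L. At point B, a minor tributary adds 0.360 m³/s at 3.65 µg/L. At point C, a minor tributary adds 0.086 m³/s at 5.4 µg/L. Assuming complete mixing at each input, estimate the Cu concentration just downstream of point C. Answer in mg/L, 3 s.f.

4.6 µg/L = 0.0046 mg/L.
After input A: C = (0.725·0.0046 + 0.056·3.39) / 0.781 = 0.2473 mg/L.
3.65 µg/L = 0.00365 mg/L.
After input B: C = (0.781·0.2473 + 0.36·0.00365) / 1.141 = 0.1705 mg/L.
5.4 µg/L = 0.0054 mg/L.
After input C: C = (1.141·0.1705 + 0.086·0.0054) / 1.227 = 0.1589 mg/L.

0.159 mg/L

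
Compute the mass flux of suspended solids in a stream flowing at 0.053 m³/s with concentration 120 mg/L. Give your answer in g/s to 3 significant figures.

6.36 g/s

Mass flux = Q·C = 0.053 m³/s × 120 g/m³ = 6.36 g/s.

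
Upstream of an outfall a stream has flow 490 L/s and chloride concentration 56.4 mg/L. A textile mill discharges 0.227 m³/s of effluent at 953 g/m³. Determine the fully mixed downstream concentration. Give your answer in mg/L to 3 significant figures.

340 mg/L

490 L/s = 0.49 m³/s.
Conservation of mass across the mixing zone: C = (0.227·953 + 0.49·56.4) / (0.227 + 0.49) = 244/0.717 = 340.3 mg/L.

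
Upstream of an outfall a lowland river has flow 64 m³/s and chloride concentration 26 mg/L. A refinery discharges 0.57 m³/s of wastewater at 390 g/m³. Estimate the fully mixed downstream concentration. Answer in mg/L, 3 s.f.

Conservation of mass across the mixing zone: C = (0.57·390 + 64·26) / (0.57 + 64) = 1886/64.57 = 29.21 mg/L.

29.2 mg/L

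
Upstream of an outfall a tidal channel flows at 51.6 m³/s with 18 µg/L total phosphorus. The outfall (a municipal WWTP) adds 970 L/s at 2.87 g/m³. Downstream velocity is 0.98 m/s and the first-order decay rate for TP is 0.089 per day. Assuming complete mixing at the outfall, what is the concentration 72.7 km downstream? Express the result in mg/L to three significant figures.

970 L/s = 0.97 m³/s.
18 µg/L = 0.018 mg/L.
After complete mixing, C₀ = (0.97·2.87 + 51.6·0.018) / 52.57 = 0.07062 mg/L.
Travel time t = 7.27e+04 m / 0.98 m/s = 7.418e+04 s = 0.8586 d.
C = 0.07062·exp(−0.089·0.8586) = 0.07062·0.9264 = 0.06543 mg/L.

0.0654 mg/L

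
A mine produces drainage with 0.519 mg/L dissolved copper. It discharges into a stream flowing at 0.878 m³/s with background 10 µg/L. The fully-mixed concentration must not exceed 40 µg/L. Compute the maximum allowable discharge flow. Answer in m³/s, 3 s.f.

0.0550 m³/s

10 µg/L = 0.01 mg/L.
40 µg/L = 0.04 mg/L.
Mass balance at complete mixing: C_std·(Q_w + Q_r) = Q_w·C_e + Q_r·C_b.
Rearranging, Q_w = Q_r·(C_std − C_b)/(C_e − C_std) = 0.878·(0.04 − 0.01) / (0.519 − 0.04) = 0.05499 m³/s.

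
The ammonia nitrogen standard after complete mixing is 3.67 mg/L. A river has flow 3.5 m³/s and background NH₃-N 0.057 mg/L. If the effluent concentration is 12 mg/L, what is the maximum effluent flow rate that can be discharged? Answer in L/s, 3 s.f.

1520 L/s

Mass balance at complete mixing: C_std·(Q_w + Q_r) = Q_w·C_e + Q_r·C_b.
Rearranging, Q_w = Q_r·(C_std − C_b)/(C_e − C_std) = 3.5·(3.67 − 0.057) / (12 − 3.67) = 1.518 m³/s.
= 1518 L/s.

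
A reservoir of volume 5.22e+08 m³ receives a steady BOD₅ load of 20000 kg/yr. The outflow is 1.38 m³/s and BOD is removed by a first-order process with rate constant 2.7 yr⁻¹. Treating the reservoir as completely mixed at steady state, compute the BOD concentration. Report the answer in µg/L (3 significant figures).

Outflow Q = 1.38 m³/s × 3.156e+07 s/yr = 4.355e+07 m³/yr.
Steady-state CSTR mass balance: W = Q·C + k·V·C, so C = W/(Q + kV).
Q + kV = 4.355e+07 + 2.7·5.22e+08 = 1.453e+09 m³/yr.
C = 20000/1.453e+09 = 1.377e-05 kg/m³ = 0.01377 mg/L = 13.77 µg/L.

13.8 µg/L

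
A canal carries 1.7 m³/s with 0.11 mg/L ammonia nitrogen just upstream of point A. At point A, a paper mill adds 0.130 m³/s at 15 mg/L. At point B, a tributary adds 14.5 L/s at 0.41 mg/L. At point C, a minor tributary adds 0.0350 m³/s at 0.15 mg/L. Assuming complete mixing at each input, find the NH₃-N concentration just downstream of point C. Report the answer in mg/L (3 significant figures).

After input A: C = (1.7·0.11 + 0.13·15) / 1.83 = 1.168 mg/L.
14.5 L/s = 0.0145 m³/s.
After input B: C = (1.83·1.168 + 0.0145·0.41) / 1.845 = 1.162 mg/L.
After input C: C = (1.845·1.162 + 0.035·0.15) / 1.879 = 1.143 mg/L.

1.14 mg/L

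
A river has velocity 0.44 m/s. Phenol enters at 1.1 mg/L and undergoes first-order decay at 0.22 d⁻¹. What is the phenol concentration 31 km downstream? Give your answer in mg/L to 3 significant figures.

0.919 mg/L

Travel time t = 31 km / 0.44 m/s = 3.1e+04/0.44 = 7.045e+04 s = 0.8154 d.
First-order decay: C = 1.1·exp(−0.22·0.8154) = 1.1·0.8358 = 0.9194 mg/L.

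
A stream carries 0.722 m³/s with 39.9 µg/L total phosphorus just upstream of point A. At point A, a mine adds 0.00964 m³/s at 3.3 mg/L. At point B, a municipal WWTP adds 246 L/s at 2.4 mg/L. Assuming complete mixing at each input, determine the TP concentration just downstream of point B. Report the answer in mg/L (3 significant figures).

39.9 µg/L = 0.0399 mg/L.
After input A: C = (0.722·0.0399 + 0.00964·3.3) / 0.7316 = 0.08285 mg/L.
246 L/s = 0.246 m³/s.
After input B: C = (0.7316·0.08285 + 0.246·2.4) / 0.9776 = 0.6659 mg/L.

0.666 mg/L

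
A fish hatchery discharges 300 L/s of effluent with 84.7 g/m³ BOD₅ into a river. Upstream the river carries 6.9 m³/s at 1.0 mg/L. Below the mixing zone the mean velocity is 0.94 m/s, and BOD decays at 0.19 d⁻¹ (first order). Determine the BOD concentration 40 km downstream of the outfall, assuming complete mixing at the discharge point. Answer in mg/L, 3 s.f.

300 L/s = 0.3 m³/s.
After complete mixing, C₀ = (0.3·84.7 + 6.9·1) / 7.2 = 4.487 mg/L.
Travel time t = 4e+04 m / 0.94 m/s = 4.255e+04 s = 0.4925 d.
C = 4.487·exp(−0.19·0.4925) = 4.487·0.9107 = 4.087 mg/L.

4.09 mg/L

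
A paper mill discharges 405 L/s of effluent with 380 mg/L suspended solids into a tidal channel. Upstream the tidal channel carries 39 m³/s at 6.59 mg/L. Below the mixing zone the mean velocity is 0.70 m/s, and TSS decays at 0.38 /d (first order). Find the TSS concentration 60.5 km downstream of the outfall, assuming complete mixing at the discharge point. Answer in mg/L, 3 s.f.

7.13 mg/L

405 L/s = 0.405 m³/s.
After complete mixing, C₀ = (0.405·380 + 39·6.59) / 39.41 = 10.43 mg/L.
Travel time t = 6.05e+04 m / 0.70 m/s = 8.643e+04 s = 1 d.
C = 10.43·exp(−0.38·1) = 10.43·0.6838 = 7.13 mg/L.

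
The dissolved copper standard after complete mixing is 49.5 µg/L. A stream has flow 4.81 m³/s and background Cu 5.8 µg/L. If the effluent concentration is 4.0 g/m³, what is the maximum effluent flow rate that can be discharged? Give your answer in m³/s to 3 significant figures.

0.0532 m³/s

5.8 µg/L = 0.0058 mg/L.
49.5 µg/L = 0.0495 mg/L.
Mass balance at complete mixing: C_std·(Q_w + Q_r) = Q_w·C_e + Q_r·C_b.
Rearranging, Q_w = Q_r·(C_std − C_b)/(C_e − C_std) = 4.81·(0.0495 − 0.0058) / (4 − 0.0495) = 0.05321 m³/s.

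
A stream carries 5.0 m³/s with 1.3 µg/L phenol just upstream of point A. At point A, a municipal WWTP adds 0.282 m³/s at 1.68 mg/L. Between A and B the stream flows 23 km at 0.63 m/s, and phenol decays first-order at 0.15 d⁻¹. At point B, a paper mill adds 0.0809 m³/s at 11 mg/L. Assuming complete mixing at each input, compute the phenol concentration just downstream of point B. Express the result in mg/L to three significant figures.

0.250 mg/L

1.3 µg/L = 0.0013 mg/L.
After input A: C = (5·0.0013 + 0.282·1.68) / 5.282 = 0.09092 mg/L.
Over the 23 km reach to input B (t = 3.651e+04 s = 0.4225 d), decay gives C = 0.09092·exp(−0.15·0.4225) = 0.08534 mg/L.
After input B: C = (5.282·0.08534 + 0.0809·11) / 5.363 = 0.25 mg/L.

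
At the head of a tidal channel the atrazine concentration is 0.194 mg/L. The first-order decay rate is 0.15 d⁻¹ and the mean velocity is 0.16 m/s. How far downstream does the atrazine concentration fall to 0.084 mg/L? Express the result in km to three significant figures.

77.1 km

From C = C₀·e^(−kt), t = ln(C₀/C)/k = ln(0.194/0.084)/0.15 = 0.837/0.15 = 5.58 d.
Distance = v·t = 0.16 m/s × 4.821e+05 s = 7.714e+04 m = 77.14 km.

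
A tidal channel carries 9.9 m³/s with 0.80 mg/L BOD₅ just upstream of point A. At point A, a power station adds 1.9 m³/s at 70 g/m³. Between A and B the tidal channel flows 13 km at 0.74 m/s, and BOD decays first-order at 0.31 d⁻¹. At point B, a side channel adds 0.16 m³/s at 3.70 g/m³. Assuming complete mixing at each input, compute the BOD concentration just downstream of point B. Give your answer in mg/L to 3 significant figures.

After input A: C = (9.9·0.8 + 1.9·70) / 11.8 = 11.94 mg/L.
Over the 13 km reach to input B (t = 1.757e+04 s = 0.2033 d), decay gives C = 11.94·exp(−0.31·0.2033) = 11.21 mg/L.
After input B: C = (11.8·11.21 + 0.16·3.7) / 11.96 = 11.11 mg/L.

11.1 mg/L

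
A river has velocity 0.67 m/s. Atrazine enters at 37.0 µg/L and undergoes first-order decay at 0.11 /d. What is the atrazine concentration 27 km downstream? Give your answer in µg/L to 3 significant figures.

35.1 µg/L

Travel time t = 27 km / 0.67 m/s = 2.7e+04/0.67 = 4.03e+04 s = 0.4664 d.
First-order decay: C = 37.0·exp(−0.11·0.4664) = 37.0·0.95 = 35.15 µg/L.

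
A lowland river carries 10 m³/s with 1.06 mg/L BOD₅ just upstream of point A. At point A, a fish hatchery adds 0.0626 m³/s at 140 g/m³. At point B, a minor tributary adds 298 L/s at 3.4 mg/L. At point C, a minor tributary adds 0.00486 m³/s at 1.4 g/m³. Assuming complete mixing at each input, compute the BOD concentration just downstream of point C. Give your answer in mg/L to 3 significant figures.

After input A: C = (10·1.06 + 0.0626·140) / 10.06 = 1.924 mg/L.
298 L/s = 0.298 m³/s.
After input B: C = (10.06·1.924 + 0.298·3.4) / 10.36 = 1.967 mg/L.
After input C: C = (10.36·1.967 + 0.00486·1.4) / 10.37 = 1.967 mg/L.

1.97 mg/L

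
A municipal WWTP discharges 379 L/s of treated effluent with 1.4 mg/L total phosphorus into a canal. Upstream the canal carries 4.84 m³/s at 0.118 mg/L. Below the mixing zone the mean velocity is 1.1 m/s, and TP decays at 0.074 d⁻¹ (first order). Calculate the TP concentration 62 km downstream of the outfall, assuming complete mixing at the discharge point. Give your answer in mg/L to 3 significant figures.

379 L/s = 0.379 m³/s.
After complete mixing, C₀ = (0.379·1.4 + 4.84·0.118) / 5.219 = 0.2111 mg/L.
Travel time t = 6.2e+04 m / 1.1 m/s = 5.636e+04 s = 0.6524 d.
C = 0.2111·exp(−0.074·0.6524) = 0.2111·0.9529 = 0.2011 mg/L.

0.201 mg/L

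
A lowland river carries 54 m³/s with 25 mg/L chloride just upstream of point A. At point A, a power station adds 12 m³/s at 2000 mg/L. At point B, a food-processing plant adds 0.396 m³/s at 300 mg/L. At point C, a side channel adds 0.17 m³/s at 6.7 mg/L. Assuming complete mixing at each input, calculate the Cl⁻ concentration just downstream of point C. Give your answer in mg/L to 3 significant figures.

383 mg/L

After input A: C = (54·25 + 12·2000) / 66 = 384.1 mg/L.
After input B: C = (66·384.1 + 0.396·300) / 66.4 = 383.6 mg/L.
After input C: C = (66.4·383.6 + 0.17·6.7) / 66.57 = 382.6 mg/L.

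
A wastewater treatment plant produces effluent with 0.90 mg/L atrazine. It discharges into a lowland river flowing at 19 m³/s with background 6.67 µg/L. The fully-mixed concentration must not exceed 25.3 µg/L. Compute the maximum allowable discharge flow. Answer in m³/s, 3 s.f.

0.405 m³/s

6.67 µg/L = 0.00667 mg/L.
25.3 µg/L = 0.0253 mg/L.
Mass balance at complete mixing: C_std·(Q_w + Q_r) = Q_w·C_e + Q_r·C_b.
Rearranging, Q_w = Q_r·(C_std − C_b)/(C_e − C_std) = 19·(0.0253 − 0.00667) / (0.9 − 0.0253) = 0.4047 m³/s.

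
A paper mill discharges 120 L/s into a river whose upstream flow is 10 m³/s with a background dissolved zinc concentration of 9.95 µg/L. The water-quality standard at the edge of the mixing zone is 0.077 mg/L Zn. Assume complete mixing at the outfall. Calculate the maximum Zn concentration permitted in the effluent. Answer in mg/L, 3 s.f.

5.66 mg/L

120 L/s = 0.12 m³/s.
9.95 µg/L = 0.00995 mg/L.
Mass balance: 0.077·10.12 = 0.12·Cₑ + 10·0.00995.
Cₑ = (0.7792 − 0.0995) / 0.12 = 5.664 mg/L.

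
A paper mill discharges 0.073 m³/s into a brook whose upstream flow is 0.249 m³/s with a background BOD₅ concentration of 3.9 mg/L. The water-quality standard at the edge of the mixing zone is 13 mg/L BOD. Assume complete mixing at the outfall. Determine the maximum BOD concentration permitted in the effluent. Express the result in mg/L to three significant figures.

44.0 mg/L

Mass balance: 13·0.322 = 0.073·Cₑ + 0.249·3.9.
Cₑ = (4.186 − 0.9711) / 0.073 = 44.04 mg/L.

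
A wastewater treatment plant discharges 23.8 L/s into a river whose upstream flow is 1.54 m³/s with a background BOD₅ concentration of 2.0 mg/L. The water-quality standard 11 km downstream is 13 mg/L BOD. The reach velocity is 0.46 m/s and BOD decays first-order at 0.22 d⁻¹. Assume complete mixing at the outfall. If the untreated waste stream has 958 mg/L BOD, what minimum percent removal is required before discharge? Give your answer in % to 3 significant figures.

23.8 L/s = 0.0238 m³/s.
Travel time to the compliance point: t = 1.1e+04/0.46 = 2.391e+04 s = 0.2768 d; decay factor exp(−0.22·0.2768) = 0.9409.
So the concentration just after mixing may be at most 13/0.9409 = 13.82 mg/L.
Mass balance: 13.82·1.564 = 0.0238·Cₑ + 1.54·2.
Cₑ = (21.61 − 3.08) / 0.0238 = 778.4 mg/L.
Required removal = 1 − 778.4/958 = 18.75 %.

18.7 %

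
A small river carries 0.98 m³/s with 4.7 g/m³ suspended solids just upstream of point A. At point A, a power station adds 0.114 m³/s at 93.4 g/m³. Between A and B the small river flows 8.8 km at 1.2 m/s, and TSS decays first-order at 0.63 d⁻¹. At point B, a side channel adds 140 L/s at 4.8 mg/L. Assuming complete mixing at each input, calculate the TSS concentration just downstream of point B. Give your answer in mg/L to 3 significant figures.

After input A: C = (0.98·4.7 + 0.114·93.4) / 1.094 = 13.94 mg/L.
Over the 8.8 km reach to input B (t = 7333 s = 0.08488 d), decay gives C = 13.94·exp(−0.63·0.08488) = 13.22 mg/L.
140 L/s = 0.14 m³/s.
After input B: C = (1.094·13.22 + 0.14·4.8) / 1.234 = 12.26 mg/L.

12.3 mg/L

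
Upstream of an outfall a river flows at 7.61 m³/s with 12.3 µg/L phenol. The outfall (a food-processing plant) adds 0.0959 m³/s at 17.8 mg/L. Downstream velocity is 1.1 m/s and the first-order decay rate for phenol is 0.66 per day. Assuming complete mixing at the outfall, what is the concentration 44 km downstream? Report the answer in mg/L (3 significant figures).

12.3 µg/L = 0.0123 mg/L.
After complete mixing, C₀ = (0.0959·17.8 + 7.61·0.0123) / 7.706 = 0.2337 mg/L.
Travel time t = 4.4e+04 m / 1.1 m/s = 4e+04 s = 0.463 d.
C = 0.2337·exp(−0.66·0.463) = 0.2337·0.7367 = 0.1721 mg/L.

0.172 mg/L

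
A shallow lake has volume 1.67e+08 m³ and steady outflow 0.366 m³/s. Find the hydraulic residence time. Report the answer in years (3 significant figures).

14.5 yr

Q = 0.366 m³/s × 3.156e+07 s/yr = 1.155e+07 m³/yr.
Hydraulic residence time τ = V/Q = 1.67e+08/1.155e+07 = 14.46 yr.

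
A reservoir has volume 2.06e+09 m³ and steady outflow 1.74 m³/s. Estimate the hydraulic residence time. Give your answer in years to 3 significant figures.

37.5 yr

Q = 1.74 m³/s × 3.156e+07 s/yr = 5.491e+07 m³/yr.
Hydraulic residence time τ = V/Q = 2.06e+09/5.491e+07 = 37.52 yr.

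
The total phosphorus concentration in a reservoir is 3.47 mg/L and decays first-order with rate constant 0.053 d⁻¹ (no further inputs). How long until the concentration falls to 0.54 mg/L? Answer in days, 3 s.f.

35.1 d

t = ln(C₀/C)/k = ln(3.47/0.54)/0.053 = 1.86/0.053 = 35.1 d.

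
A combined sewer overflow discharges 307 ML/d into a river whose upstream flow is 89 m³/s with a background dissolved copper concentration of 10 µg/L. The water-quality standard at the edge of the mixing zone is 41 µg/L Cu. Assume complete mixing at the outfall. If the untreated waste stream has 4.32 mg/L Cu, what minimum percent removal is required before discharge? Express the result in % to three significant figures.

81.1 %

307 ML/d = 3.553 m³/s.
10 µg/L = 0.01 mg/L.
41 µg/L = 0.041 mg/L.
Mass balance: 0.041·92.55 = 3.553·Cₑ + 89·0.01.
Cₑ = (3.795 − 0.89) / 3.553 = 0.8175 mg/L.
Required removal = 1 − 0.8175/4.32 = 81.08 %.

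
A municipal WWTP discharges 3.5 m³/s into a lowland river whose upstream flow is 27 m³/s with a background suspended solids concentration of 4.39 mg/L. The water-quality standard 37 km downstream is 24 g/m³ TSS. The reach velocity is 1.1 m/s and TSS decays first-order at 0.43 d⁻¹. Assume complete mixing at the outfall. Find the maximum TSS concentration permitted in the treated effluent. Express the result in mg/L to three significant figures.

Travel time to the compliance point: t = 3.7e+04/1.1 = 3.364e+04 s = 0.3893 d; decay factor exp(−0.43·0.3893) = 0.8459.
So the concentration just after mixing may be at most 24/0.8459 = 28.37 mg/L.
Mass balance: 28.37·30.5 = 3.5·Cₑ + 27·4.39.
Cₑ = (865.4 − 118.5) / 3.5 = 213.4 mg/L.

213 mg/L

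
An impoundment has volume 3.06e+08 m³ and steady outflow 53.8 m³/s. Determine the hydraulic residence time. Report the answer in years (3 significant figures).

Q = 53.8 m³/s × 3.156e+07 s/yr = 1.698e+09 m³/yr.
Hydraulic residence time τ = V/Q = 3.06e+08/1.698e+09 = 0.1802 yr.

0.180 yr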